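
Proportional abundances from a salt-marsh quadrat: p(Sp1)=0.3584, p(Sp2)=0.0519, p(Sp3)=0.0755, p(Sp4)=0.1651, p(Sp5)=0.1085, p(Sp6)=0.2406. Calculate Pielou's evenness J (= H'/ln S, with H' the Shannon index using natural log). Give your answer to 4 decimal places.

0.8916

H' = −Σ pᵢ ln pᵢ = −((-0.367756) + (-0.153543) + (-0.195064) + (-0.297379) + (-0.240979) + (-0.342763)) = 1.597484 (working shown to 6 dp, full precision carried).
With S = 6 species, ln S = 1.791759, so J = 1.597484/1.791759 = 0.891573, i.e. 0.8916 to 4 decimal places.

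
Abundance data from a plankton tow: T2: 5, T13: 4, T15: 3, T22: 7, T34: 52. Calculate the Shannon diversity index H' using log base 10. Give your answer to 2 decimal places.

Total N = 5+4+3+7+52 = 71, so the proportions are 0.0704, 0.0563, 0.0423, 0.0986, 0.7324 (working shown to 4 dp, full precision carried).
Each pᵢ log₁₀ pᵢ term: 0.0704×(-1.1523)=-0.0811, 0.0563×(-1.2492)=-0.0704, 0.0423×(-1.3741)=-0.0581, 0.0986×(-1.0062)=-0.0992, 0.7324×(-0.1353)=-0.0991.
Sum = -0.4078, so H' = 0.41.

0.41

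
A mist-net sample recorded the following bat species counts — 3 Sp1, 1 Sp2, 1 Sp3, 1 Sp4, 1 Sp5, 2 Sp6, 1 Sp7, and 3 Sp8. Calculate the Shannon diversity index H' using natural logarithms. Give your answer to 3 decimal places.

Total N = 3+1+1+1+1+2+1+3 = 13, so the proportions are 0.23077, 0.07692, 0.07692, 0.07692, 0.07692, 0.15385, 0.07692, 0.23077 (working shown to 5 dp, full precision carried).
Each pᵢ ln pᵢ term: 0.23077×(-1.46634)=-0.33839, 0.07692×(-2.56495)=-0.19730, 0.07692×(-2.56495)=-0.19730, 0.07692×(-2.56495)=-0.19730, 0.07692×(-2.56495)=-0.19730, 0.15385×(-1.87180)=-0.28797, 0.07692×(-2.56495)=-0.19730, 0.23077×(-1.46634)=-0.33839.
Sum = -1.95126, so H' = 1.951.

1.951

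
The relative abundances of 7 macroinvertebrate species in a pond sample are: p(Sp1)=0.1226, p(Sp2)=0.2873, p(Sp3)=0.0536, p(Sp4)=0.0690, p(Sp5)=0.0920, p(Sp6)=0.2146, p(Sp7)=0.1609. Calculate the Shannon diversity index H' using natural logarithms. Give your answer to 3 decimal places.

1.801

Each pᵢ ln pᵢ term (working shown to 5 dp, full precision carried): 0.1226×(-2.09883)=-0.25732, 0.2873×(-1.24723)=-0.35833, 0.0536×(-2.92621)=-0.15684, 0.069×(-2.67365)=-0.18448, 0.092×(-2.38597)=-0.21951, 0.2146×(-1.53898)=-0.33026, 0.1609×(-1.82697)=-0.29396.
Sum = -1.80071, so H' = 1.801.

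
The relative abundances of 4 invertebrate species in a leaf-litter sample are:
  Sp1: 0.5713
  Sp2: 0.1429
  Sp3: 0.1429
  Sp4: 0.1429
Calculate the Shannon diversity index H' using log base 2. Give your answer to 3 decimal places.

Each pᵢ log₂ pᵢ term (working shown to 5 dp, full precision carried): 0.5713×(-0.80768)=-0.46143, 0.1429×(-2.80692)=-0.40111, 0.1429×(-2.80692)=-0.40111, 0.1429×(-2.80692)=-0.40111.
Sum = -1.66475, so H' = 1.665.

1.665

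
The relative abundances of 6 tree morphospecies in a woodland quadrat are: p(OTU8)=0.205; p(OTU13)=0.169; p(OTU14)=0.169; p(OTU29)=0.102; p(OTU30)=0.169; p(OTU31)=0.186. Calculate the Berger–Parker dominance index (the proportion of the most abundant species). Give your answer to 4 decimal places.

0.2050

The largest proportion is 0.205, i.e. d = 0.2050 to 4 decimal places.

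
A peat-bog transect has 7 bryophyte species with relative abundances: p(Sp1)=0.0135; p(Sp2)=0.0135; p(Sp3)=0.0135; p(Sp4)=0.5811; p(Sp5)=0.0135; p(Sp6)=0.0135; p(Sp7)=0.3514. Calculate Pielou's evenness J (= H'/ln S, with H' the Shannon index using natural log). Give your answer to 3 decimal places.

0.500

H' = −Σ pᵢ ln pᵢ = −((-0.05812) + (-0.05812) + (-0.05812) + (-0.31544) + (-0.05812) + (-0.05812) + (-0.36750)) = 0.97354 (working shown to 5 dp, full precision carried).
With S = 7 species, ln S = 1.94591, so J = 0.97354/1.94591 = 0.50030, i.e. 0.500 to 3 decimal places.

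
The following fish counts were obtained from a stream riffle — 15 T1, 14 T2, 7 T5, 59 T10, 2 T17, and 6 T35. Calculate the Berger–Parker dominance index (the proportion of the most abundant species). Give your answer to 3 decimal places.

Total N = 15+14+7+59+2+6 = 103, so the proportions are 0.14563, 0.13592, 0.06796, 0.57282, 0.01942, 0.05825 (working shown to 5 dp, full precision carried).
The largest proportion is 0.57282, i.e. d = 0.573 to 3 decimal places.

0.573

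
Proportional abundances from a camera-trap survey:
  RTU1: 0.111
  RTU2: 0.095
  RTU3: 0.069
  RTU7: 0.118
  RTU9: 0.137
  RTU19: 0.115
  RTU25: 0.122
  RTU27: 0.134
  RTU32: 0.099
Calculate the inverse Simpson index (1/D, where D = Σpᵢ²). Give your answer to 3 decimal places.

8.721

D = 0.111² + 0.095² + 0.069² + 0.118² + 0.137² + 0.115² + 0.122² + 0.134² + 0.099² = 0.0123210 + 0.0090250 + 0.0047610 + 0.0139240 + 0.0187690 + 0.0132250 + 0.0148840 + 0.0179560 + 0.0098010 = 0.1146660 (working shown to 7 dp, full precision carried).
So 1/D = 8.72098, i.e. 8.721 to 3 decimal places.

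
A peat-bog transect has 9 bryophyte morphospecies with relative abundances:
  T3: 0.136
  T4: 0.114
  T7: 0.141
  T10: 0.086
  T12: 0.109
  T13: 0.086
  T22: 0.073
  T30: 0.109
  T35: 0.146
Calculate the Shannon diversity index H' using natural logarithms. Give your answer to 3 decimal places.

2.172

Each pᵢ ln pᵢ term (working shown to 5 dp, full precision carried): 0.136×(-1.99510)=-0.27133, 0.114×(-2.17156)=-0.24756, 0.141×(-1.95900)=-0.27622, 0.086×(-2.45341)=-0.21099, 0.109×(-2.21641)=-0.24159, 0.086×(-2.45341)=-0.21099, 0.073×(-2.61730)=-0.19106, 0.109×(-2.21641)=-0.24159, 0.146×(-1.92415)=-0.28093.
Sum = -2.17226, so H' = 2.172.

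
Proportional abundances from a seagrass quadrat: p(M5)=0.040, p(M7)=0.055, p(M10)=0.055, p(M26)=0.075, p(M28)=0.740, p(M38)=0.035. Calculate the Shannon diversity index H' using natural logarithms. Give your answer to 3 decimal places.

0.982

Each pᵢ ln pᵢ term (working shown to 5 dp, full precision carried): 0.04×(-3.21888)=-0.12876, 0.055×(-2.90042)=-0.15952, 0.055×(-2.90042)=-0.15952, 0.075×(-2.59027)=-0.19427, 0.74×(-0.30111)=-0.22282, 0.035×(-3.35241)=-0.11733.
Sum = -0.98222, so H' = 0.982.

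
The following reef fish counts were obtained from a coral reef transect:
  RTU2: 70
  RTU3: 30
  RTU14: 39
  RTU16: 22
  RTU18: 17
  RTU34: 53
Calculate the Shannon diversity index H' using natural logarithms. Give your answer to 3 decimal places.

Total N = 70+30+39+22+17+53 = 231, so the proportions are 0.30303, 0.12987, 0.16883, 0.09524, 0.07359, 0.22944 (working shown to 5 dp, full precision carried).
Each pᵢ ln pᵢ term: 0.30303×(-1.19392)=-0.36179, 0.12987×(-2.04122)=-0.26509, 0.16883×(-1.77886)=-0.30033, 0.09524×(-2.35138)=-0.22394, 0.07359×(-2.60920)=-0.19202, 0.22944×(-1.47213)=-0.33776.
Sum = -1.68093, so H' = 1.681.

1.681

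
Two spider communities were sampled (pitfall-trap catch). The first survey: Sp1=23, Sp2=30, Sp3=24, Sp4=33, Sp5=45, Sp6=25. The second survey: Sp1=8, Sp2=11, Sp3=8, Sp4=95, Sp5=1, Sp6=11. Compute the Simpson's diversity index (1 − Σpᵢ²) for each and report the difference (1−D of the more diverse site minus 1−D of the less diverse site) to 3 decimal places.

The first survey: N=180, proportions 0.12778, 0.16667, 0.13333, 0.18333, 0.25, 0.13889, giving 1−D = 0.82272 (working shown to 5 dp, full precision carried).
The second survey: N=134, proportions 0.0597, 0.08209, 0.0597, 0.70896, 0.00746, 0.08209, giving 1−D = 0.47672.
Difference = |0.82272 − 0.47672| = 0.34600, i.e. 0.346 to 3 decimal places.

0.346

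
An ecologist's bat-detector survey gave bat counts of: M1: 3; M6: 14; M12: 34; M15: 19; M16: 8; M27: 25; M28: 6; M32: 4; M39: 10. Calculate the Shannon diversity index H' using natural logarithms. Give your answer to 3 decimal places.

Total N = 3+14+34+19+8+25+6+4+10 = 123, so the proportions are 0.02439, 0.11382, 0.27642, 0.15447, 0.06504, 0.20325, 0.04878, 0.03252, 0.0813 (working shown to 5 dp, full precision carried).
Each pᵢ ln pᵢ term: 0.02439×(-3.71357)=-0.09057, 0.11382×(-2.17313)=-0.24735, 0.27642×(-1.28582)=-0.35543, 0.15447×(-1.86775)=-0.28851, 0.06504×(-2.73274)=-0.17774, 0.20325×(-1.59331)=-0.32384, 0.04878×(-3.02042)=-0.14734, 0.03252×(-3.42589)=-0.11141, 0.0813×(-2.50960)=-0.20403.
Sum = -1.94623, so H' = 1.946.

1.946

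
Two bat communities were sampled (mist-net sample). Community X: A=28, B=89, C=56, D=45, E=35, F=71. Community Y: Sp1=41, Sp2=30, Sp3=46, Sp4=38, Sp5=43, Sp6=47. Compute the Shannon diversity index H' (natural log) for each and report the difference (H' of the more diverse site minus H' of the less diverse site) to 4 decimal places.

Community X: N=324, proportions 0.0864198, 0.2746914, 0.1728395, 0.1388889, 0.1080247, 0.2191358, giving H' = 1.7171715 (working shown to 7 dp, full precision carried).
Community Y: N=245, proportions 0.1673469, 0.122449, 0.1877551, 0.155102, 0.1755102, 0.1918367, giving H' = 1.7815574.
Difference = |1.7171715 − 1.7815574| = 0.0643859, i.e. 0.0644 to 4 decimal places.

0.0644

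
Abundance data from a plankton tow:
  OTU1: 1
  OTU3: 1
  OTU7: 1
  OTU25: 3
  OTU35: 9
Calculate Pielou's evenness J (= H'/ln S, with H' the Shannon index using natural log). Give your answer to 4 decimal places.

0.7270

Total N = 1+1+1+3+9 = 15, so the proportions are 0.066667, 0.066667, 0.066667, 0.2, 0.6 (working shown to 6 dp, full precision carried).
H' = −Σ pᵢ ln pᵢ = −((-0.180537) + (-0.180537) + (-0.180537) + (-0.321888) + (-0.306495)) = 1.169993.
With S = 5 species, ln S = 1.609438, so J = 1.169993/1.609438 = 0.726958, i.e. 0.7270 to 4 decimal places.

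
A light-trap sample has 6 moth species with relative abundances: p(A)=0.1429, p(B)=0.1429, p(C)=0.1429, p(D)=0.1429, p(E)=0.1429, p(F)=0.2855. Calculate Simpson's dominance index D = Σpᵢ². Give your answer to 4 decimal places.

0.1836

D = 0.1429² + 0.1429² + 0.1429² + 0.1429² + 0.1429² + 0.2855² = 0.020420 + 0.020420 + 0.020420 + 0.020420 + 0.020420 + 0.081510 = 0.183612 (working shown to 6 dp, full precision carried).
To 4 decimal places, D = 0.1836.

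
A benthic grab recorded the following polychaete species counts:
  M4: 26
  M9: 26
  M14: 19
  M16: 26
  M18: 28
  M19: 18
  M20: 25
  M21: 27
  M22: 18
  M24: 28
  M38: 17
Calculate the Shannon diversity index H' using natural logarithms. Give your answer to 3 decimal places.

Total N = 26+26+19+26+28+18+25+27+18+28+17 = 258, so the proportions are 0.10078, 0.10078, 0.07364, 0.10078, 0.10853, 0.06977, 0.0969, 0.10465, 0.06977, 0.10853, 0.06589 (working shown to 5 dp, full precision carried).
Each pᵢ ln pᵢ term: 0.10078×(-2.29486)=-0.23127, 0.10078×(-2.29486)=-0.23127, 0.07364×(-2.60852)=-0.19210, 0.10078×(-2.29486)=-0.23127, 0.10853×(-2.22076)=-0.24101, 0.06977×(-2.66259)=-0.18576, 0.0969×(-2.33408)=-0.22617, 0.10465×(-2.25712)=-0.23621, 0.06977×(-2.66259)=-0.18576, 0.10853×(-2.22076)=-0.24101, 0.06589×(-2.71975)=-0.17921.
Sum = -2.38103, so H' = 2.381.

2.381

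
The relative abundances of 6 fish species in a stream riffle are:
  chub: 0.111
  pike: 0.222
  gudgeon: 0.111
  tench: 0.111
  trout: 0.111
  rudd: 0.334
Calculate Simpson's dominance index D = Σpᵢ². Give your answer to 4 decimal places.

0.2101

D = 0.111² + 0.222² + 0.111² + 0.111² + 0.111² + 0.334² = 0.012321 + 0.049284 + 0.012321 + 0.012321 + 0.012321 + 0.111556 = 0.210124 (working shown to 6 dp, full precision carried).
To 4 decimal places, D = 0.2101.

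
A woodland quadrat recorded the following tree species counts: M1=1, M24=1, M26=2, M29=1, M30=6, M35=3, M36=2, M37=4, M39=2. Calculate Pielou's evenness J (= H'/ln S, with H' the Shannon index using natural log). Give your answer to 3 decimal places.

Total N = 1+1+2+1+6+3+2+4+2 = 22, so the proportions are 0.04545, 0.04545, 0.09091, 0.04545, 0.27273, 0.13636, 0.09091, 0.18182, 0.09091 (working shown to 5 dp, full precision carried).
H' = −Σ pᵢ ln pᵢ = −((-0.14050) + (-0.14050) + (-0.21799) + (-0.14050) + (-0.35435) + (-0.27170) + (-0.21799) + (-0.30995) + (-0.21799)) = 2.01148.
With S = 9 species, ln S = 2.19722, so J = 2.01148/2.19722 = 0.91546, i.e. 0.915 to 3 decimal places.

0.915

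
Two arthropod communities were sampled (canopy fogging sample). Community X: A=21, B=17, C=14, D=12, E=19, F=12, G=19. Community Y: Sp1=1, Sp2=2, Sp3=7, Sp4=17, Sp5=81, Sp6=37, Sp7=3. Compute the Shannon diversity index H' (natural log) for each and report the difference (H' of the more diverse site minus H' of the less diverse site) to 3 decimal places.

Community X: N=114, proportions 0.184211, 0.149123, 0.122807, 0.105263, 0.166667, 0.105263, 0.166667, giving H' = 1.924156 (working shown to 6 dp, full precision carried).
Community Y: N=148, proportions 0.006757, 0.013514, 0.047297, 0.114865, 0.547297, 0.25, 0.02027, giving H' = 1.240304.
Difference = |1.924156 − 1.240304| = 0.683852, i.e. 0.684 to 3 decimal places.

0.684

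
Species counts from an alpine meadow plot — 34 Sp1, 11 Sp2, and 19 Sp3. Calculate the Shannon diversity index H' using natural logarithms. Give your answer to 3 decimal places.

0.999

Total N = 34+11+19 = 64, so the proportions are 0.53125, 0.17188, 0.29688 (working shown to 5 dp, full precision carried).
Each pᵢ ln pᵢ term: 0.53125×(-0.63252)=-0.33603, 0.17188×(-1.76099)=-0.30267, 0.29688×(-1.21444)=-0.36054.
Sum = -0.99924, so H' = 0.999.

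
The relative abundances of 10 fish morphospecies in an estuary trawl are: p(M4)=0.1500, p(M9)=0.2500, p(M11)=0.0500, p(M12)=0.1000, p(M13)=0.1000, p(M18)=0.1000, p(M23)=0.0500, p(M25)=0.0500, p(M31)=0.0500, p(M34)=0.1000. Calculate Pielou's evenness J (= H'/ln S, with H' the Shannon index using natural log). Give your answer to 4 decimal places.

H' = −Σ pᵢ ln pᵢ = −((-0.284568) + (-0.346574) + (-0.149787) + (-0.230259) + (-0.230259) + (-0.230259) + (-0.149787) + (-0.149787) + (-0.149787) + (-0.230259)) = 2.151322 (working shown to 6 dp, full precision carried).
With S = 10 species, ln S = 2.302585, so J = 2.151322/2.302585 = 0.934307, i.e. 0.9343 to 4 decimal places.

0.9343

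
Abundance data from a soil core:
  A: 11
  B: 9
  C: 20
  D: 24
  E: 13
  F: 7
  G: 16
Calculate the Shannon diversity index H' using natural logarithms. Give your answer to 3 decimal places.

1.869

Total N = 11+9+20+24+13+7+16 = 100, so the proportions are 0.11, 0.09, 0.2, 0.24, 0.13, 0.07, 0.16 (working shown to 5 dp, full precision carried).
Each pᵢ ln pᵢ term: 0.11×(-2.20727)=-0.24280, 0.09×(-2.40795)=-0.21672, 0.2×(-1.60944)=-0.32189, 0.24×(-1.42712)=-0.34251, 0.13×(-2.04022)=-0.26523, 0.07×(-2.65926)=-0.18615, 0.16×(-1.83258)=-0.29321.
Sum = -1.86850, so H' = 1.869.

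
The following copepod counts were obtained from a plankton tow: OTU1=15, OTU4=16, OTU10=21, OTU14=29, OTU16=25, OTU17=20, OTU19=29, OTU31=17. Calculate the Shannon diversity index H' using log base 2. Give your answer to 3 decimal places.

2.958

Total N = 15+16+21+29+25+20+29+17 = 172, so the proportions are 0.087209, 0.093023, 0.122093, 0.168605, 0.145349, 0.116279, 0.168605, 0.098837 (working shown to 6 dp, full precision carried).
Each pᵢ log₂ pᵢ term: 0.087209×(-3.519374)=-0.306922, 0.093023×(-3.426265)=-0.318722, 0.122093×(-3.033947)=-0.370424, 0.168605×(-2.568284)=-0.433025, 0.145349×(-2.782409)=-0.404420, 0.116279×(-3.104337)=-0.360969, 0.168605×(-2.568284)=-0.433025, 0.098837×(-3.338802)=-0.329998.
Sum = -2.957505, so H' = 2.958.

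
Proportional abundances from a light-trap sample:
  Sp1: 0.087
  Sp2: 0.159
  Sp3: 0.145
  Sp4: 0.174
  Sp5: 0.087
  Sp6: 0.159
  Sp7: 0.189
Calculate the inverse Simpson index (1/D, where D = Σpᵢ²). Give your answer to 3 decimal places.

6.548

D = 0.087² + 0.159² + 0.145² + 0.174² + 0.087² + 0.159² + 0.189² = 0.0075690 + 0.0252810 + 0.0210250 + 0.0302760 + 0.0075690 + 0.0252810 + 0.0357210 = 0.1527220 (working shown to 7 dp, full precision carried).
So 1/D = 6.54785, i.e. 6.548 to 3 decimal places.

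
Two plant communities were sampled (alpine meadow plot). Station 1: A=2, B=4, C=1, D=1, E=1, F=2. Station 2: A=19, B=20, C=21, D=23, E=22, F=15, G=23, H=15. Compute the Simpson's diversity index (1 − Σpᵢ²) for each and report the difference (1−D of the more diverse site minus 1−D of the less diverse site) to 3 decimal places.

0.095

Station 1: N=11, proportions 0.18182, 0.36364, 0.09091, 0.09091, 0.09091, 0.18182, giving 1−D = 0.77686 (working shown to 5 dp, full precision carried).
Station 2: N=158, proportions 0.12025, 0.12658, 0.13291, 0.14557, 0.13924, 0.09494, 0.14557, 0.09494, giving 1−D = 0.87206.
Difference = |0.77686 − 0.87206| = 0.09520, i.e. 0.095 to 3 decimal places.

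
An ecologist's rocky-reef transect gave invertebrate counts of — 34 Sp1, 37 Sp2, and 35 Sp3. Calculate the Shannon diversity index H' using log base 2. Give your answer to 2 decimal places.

Total N = 34+37+35 = 106, so the proportions are 0.3208, 0.3491, 0.3302 (working shown to 4 dp, full precision carried).
Each pᵢ log₂ pᵢ term: 0.3208×(-1.6405)=-0.5262, 0.3491×(-1.5185)=-0.5300, 0.3302×(-1.5986)=-0.5279.
Sum = -1.5841, so H' = 1.58.

1.58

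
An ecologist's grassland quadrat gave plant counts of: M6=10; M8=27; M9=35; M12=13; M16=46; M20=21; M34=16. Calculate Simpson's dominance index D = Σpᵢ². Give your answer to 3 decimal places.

0.178

Total N = 10+27+35+13+46+21+16 = 168, so the proportions are 0.05952, 0.16071, 0.20833, 0.07738, 0.27381, 0.125, 0.09524 (working shown to 5 dp, full precision carried).
D = 0.05952² + 0.16071² + 0.20833² + 0.07738² + 0.27381² + 0.125² + 0.09524² = 0.00354 + 0.02583 + 0.04340 + 0.00599 + 0.07497 + 0.01562 + 0.00907 = 0.17843.
To 3 decimal places, D = 0.178.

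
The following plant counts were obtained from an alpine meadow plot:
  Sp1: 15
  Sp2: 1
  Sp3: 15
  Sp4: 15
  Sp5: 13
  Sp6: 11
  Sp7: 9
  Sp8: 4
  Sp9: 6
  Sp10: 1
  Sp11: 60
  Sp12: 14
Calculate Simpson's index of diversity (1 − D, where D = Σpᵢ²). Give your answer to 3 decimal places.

Total N = 15+1+15+15+13+11+9+4+6+1+60+14 = 164, so the proportions are 0.09146, 0.0061, 0.09146, 0.09146, 0.07927, 0.06707, 0.05488, 0.02439, 0.03659, 0.0061, 0.36585, 0.08537 (working shown to 5 dp, full precision carried).
D = 0.09146² + 0.0061² + 0.09146² + 0.09146² + 0.07927² + 0.06707² + 0.05488² + 0.02439² + 0.03659² + 0.0061² + 0.36585² + 0.08537² = 0.00837 + 0.00004 + 0.00837 + 0.00837 + 0.00628 + 0.00450 + 0.00301 + 0.00059 + 0.00134 + 0.00004 + 0.13385 + 0.00729 = 0.18203.
So 1 − D = 0.81797, i.e. 0.818 to 3 decimal places.

0.818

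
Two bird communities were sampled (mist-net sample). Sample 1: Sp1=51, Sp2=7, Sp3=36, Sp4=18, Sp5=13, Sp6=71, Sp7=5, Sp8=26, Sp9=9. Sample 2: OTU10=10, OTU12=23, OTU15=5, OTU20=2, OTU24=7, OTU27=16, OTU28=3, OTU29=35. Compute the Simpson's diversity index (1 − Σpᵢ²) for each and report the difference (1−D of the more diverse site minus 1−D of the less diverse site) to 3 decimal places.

0.031

Sample 1: N=236, proportions 0.2161, 0.02966, 0.15254, 0.07627, 0.05508, 0.30085, 0.02119, 0.11017, 0.03814, giving 1−D = 0.81575 (working shown to 5 dp, full precision carried).
Sample 2: N=101, proportions 0.09901, 0.22772, 0.0495, 0.0198, 0.06931, 0.15842, 0.0297, 0.34653, giving 1−D = 0.78463.
Difference = |0.81575 − 0.78463| = 0.03112, i.e. 0.031 to 3 decimal places.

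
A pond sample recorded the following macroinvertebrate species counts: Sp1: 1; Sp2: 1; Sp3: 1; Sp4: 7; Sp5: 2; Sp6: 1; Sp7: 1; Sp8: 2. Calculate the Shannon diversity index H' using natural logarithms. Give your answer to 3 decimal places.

Total N = 1+1+1+7+2+1+1+2 = 16, so the proportions are 0.0625, 0.0625, 0.0625, 0.4375, 0.125, 0.0625, 0.0625, 0.125 (working shown to 5 dp, full precision carried).
Each pᵢ ln pᵢ term: 0.0625×(-2.77259)=-0.17329, 0.0625×(-2.77259)=-0.17329, 0.0625×(-2.77259)=-0.17329, 0.4375×(-0.82668)=-0.36167, 0.125×(-2.07944)=-0.25993, 0.0625×(-2.77259)=-0.17329, 0.0625×(-2.77259)=-0.17329, 0.125×(-2.07944)=-0.25993.
Sum = -1.74797, so H' = 1.748.

1.748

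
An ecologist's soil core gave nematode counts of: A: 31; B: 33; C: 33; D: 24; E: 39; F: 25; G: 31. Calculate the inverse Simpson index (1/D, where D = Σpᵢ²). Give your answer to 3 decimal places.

6.839

Total N = 31+33+33+24+39+25+31 = 216, so the proportions are 0.1435185, 0.1527778, 0.1527778, 0.1111111, 0.1805556, 0.1157407, 0.1435185 (working shown to 7 dp, full precision carried).
D = 0.1435185² + 0.1527778² + 0.1527778² + 0.1111111² + 0.1805556² + 0.1157407² + 0.1435185² = 0.0205976 + 0.0233410 + 0.0233410 + 0.0123457 + 0.0326003 + 0.0133959 + 0.0205976 = 0.1462191.
So 1/D = 6.83905, i.e. 6.839 to 3 decimal places.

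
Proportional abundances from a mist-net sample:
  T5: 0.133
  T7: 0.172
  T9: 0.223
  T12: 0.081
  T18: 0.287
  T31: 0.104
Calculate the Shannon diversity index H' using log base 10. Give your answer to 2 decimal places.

Each pᵢ log₁₀ pᵢ term (working shown to 4 dp, full precision carried): 0.133×(-0.8761)=-0.1165, 0.172×(-0.7645)=-0.1315, 0.223×(-0.6517)=-0.1453, 0.081×(-1.0915)=-0.0884, 0.287×(-0.5421)=-0.1556, 0.104×(-0.9830)=-0.1022.
Sum = -0.7396, so H' = 0.74.

0.74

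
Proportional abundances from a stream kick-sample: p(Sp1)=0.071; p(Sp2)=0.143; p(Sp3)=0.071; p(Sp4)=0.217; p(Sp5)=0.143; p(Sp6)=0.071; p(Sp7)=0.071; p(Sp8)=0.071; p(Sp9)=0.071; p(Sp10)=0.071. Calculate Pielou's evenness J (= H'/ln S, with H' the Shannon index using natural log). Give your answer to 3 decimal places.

0.956

H' = −Σ pᵢ ln pᵢ = −((-0.18780) + (-0.27812) + (-0.18780) + (-0.33155) + (-0.27812) + (-0.18780) + (-0.18780) + (-0.18780) + (-0.18780) + (-0.18780)) = 2.20239 (working shown to 5 dp, full precision carried).
With S = 10 species, ln S = 2.30259, so J = 2.20239/2.30259 = 0.95649, i.e. 0.956 to 3 decimal places.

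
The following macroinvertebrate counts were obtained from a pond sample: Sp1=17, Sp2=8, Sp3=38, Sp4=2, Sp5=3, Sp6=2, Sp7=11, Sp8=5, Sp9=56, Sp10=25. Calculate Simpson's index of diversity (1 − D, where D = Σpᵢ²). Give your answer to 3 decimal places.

Total N = 17+8+38+2+3+2+11+5+56+25 = 167, so the proportions are 0.1018, 0.0479, 0.22754, 0.01198, 0.01796, 0.01198, 0.06587, 0.02994, 0.33533, 0.1497 (working shown to 5 dp, full precision carried).
D = 0.1018² + 0.0479² + 0.22754² + 0.01198² + 0.01796² + 0.01198² + 0.06587² + 0.02994² + 0.33533² + 0.1497² = 0.01036 + 0.00229 + 0.05178 + 0.00014 + 0.00032 + 0.00014 + 0.00434 + 0.00090 + 0.11245 + 0.02241 = 0.20513.
So 1 − D = 0.79487, i.e. 0.795 to 3 decimal places.

0.795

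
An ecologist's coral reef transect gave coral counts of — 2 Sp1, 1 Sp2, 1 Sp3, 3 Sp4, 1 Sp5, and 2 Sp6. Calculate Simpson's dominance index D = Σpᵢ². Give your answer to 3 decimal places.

0.200

Total N = 2+1+1+3+1+2 = 10, so the proportions are 0.2, 0.1, 0.1, 0.3, 0.1, 0.2 (working shown to 5 dp, full precision carried).
D = 0.2² + 0.1² + 0.1² + 0.3² + 0.1² + 0.2² = 0.04000 + 0.01000 + 0.01000 + 0.09000 + 0.01000 + 0.04000 = 0.20000.
To 3 decimal places, D = 0.200.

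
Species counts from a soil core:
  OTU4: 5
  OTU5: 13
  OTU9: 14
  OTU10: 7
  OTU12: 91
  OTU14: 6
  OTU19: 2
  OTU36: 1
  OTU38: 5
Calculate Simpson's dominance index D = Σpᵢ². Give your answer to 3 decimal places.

Total N = 5+13+14+7+91+6+2+1+5 = 144, so the proportions are 0.03472, 0.09028, 0.09722, 0.04861, 0.63194, 0.04167, 0.01389, 0.00694, 0.03472 (working shown to 5 dp, full precision carried).
D = 0.03472² + 0.09028² + 0.09722² + 0.04861² + 0.63194² + 0.04167² + 0.01389² + 0.00694² + 0.03472² = 0.00121 + 0.00815 + 0.00945 + 0.00236 + 0.39935 + 0.00174 + 0.00019 + 0.00005 + 0.00121 = 0.42371.
To 3 decimal places, D = 0.424.

0.424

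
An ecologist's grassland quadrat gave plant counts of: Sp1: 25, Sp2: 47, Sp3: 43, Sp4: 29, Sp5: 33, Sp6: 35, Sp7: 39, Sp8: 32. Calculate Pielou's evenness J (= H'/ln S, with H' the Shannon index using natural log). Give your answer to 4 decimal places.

Total N = 25+47+43+29+33+35+39+32 = 283, so the proportions are 0.088339, 0.166078, 0.151943, 0.102473, 0.116608, 0.123675, 0.137809, 0.113074 (working shown to 6 dp, full precision carried).
H' = −Σ pᵢ ln pᵢ = −((-0.214361) + (-0.298159) + (-0.286299) + (-0.233450) + (-0.250583) + (-0.258493) + (-0.273122) + (-0.246469)) = 2.060937.
With S = 8 species, ln S = 2.079442, so J = 2.060937/2.079442 = 0.991101, i.e. 0.9911 to 4 decimal places.

0.9911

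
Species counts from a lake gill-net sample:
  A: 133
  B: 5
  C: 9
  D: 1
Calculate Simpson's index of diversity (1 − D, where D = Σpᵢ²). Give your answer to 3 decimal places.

Total N = 133+5+9+1 = 148, so the proportions are 0.89865, 0.03378, 0.06081, 0.00676 (working shown to 5 dp, full precision carried).
D = 0.89865² + 0.03378² + 0.06081² + 0.00676² = 0.80757 + 0.00114 + 0.00370 + 0.00005 = 0.81245.
So 1 − D = 0.18755, i.e. 0.188 to 3 decimal places.

0.188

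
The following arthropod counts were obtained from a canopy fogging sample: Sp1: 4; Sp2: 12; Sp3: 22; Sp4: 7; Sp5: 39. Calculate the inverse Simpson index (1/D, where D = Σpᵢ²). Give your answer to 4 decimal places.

3.1870

Total N = 4+12+22+7+39 = 84, so the proportions are 0.04761905, 0.14285714, 0.26190476, 0.08333333, 0.46428571 (working shown to 8 dp, full precision carried).
D = 0.04761905² + 0.14285714² + 0.26190476² + 0.08333333² + 0.46428571² = 0.00226757 + 0.02040816 + 0.06859410 + 0.00694444 + 0.21556122 = 0.31377551.
So 1/D = 3.186992, i.e. 3.1870 to 4 decimal places.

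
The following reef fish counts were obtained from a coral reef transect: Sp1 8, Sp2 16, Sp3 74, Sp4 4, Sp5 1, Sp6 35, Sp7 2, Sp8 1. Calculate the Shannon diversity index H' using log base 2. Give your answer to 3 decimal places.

1.912

Total N = 8+16+74+4+1+35+2+1 = 141, so the proportions are 0.05674, 0.11348, 0.52482, 0.02837, 0.00709, 0.24823, 0.01418, 0.00709 (working shown to 5 dp, full precision carried).
Each pᵢ log₂ pᵢ term: 0.05674×(-4.13955)=-0.23487, 0.11348×(-3.13955)=-0.35626, 0.52482×(-0.93010)=-0.48814, 0.02837×(-5.13955)=-0.14580, 0.00709×(-7.13955)=-0.05064, 0.24823×(-2.01027)=-0.49900, 0.01418×(-6.13955)=-0.08709, 0.00709×(-7.13955)=-0.05064.
Sum = -1.91243, so H' = 1.912.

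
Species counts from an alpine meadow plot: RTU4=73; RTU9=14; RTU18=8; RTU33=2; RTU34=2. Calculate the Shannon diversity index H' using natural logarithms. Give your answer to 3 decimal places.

0.862

Total N = 73+14+8+2+2 = 99, so the proportions are 0.73737, 0.14141, 0.08081, 0.0202, 0.0202 (working shown to 5 dp, full precision carried).
Each pᵢ ln pᵢ term: 0.73737×(-0.30466)=-0.22465, 0.14141×(-1.95606)=-0.27661, 0.08081×(-2.51568)=-0.20329, 0.0202×(-3.90197)=-0.07883, 0.0202×(-3.90197)=-0.07883.
Sum = -0.86221, so H' = 0.862.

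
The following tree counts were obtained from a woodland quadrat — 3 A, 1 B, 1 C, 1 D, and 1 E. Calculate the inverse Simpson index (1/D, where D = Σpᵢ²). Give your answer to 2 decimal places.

3.77

Total N = 3+1+1+1+1 = 7, so the proportions are 0.428571, 0.142857, 0.142857, 0.142857, 0.142857 (working shown to 6 dp, full precision carried).
D = 0.428571² + 0.142857² + 0.142857² + 0.142857² + 0.142857² = 0.183673 + 0.020408 + 0.020408 + 0.020408 + 0.020408 = 0.265306.
So 1/D = 3.7692, i.e. 3.77 to 2 decimal places.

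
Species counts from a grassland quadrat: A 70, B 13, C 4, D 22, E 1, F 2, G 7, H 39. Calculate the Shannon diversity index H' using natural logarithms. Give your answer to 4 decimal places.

Total N = 70+13+4+22+1+2+7+39 = 158, so the proportions are 0.443038, 0.082278, 0.025316, 0.139241, 0.006329, 0.012658, 0.044304, 0.246835 (working shown to 6 dp, full precision carried).
Each pᵢ ln pᵢ term: 0.443038×(-0.814100)=-0.360677, 0.082278×(-2.497646)=-0.205502, 0.025316×(-3.676301)=-0.093071, 0.139241×(-1.971553)=-0.274520, 0.006329×(-5.062595)=-0.032042, 0.012658×(-4.369448)=-0.055309, 0.044304×(-3.116685)=-0.138081, 0.246835×(-1.399033)=-0.345331.
Sum = -1.504534, so H' = 1.5045.

1.5045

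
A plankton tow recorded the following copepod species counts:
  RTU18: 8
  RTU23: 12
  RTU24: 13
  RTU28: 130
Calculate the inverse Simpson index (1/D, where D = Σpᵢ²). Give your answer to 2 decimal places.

1.54

Total N = 8+12+13+130 = 163, so the proportions are 0.04908, 0.07362, 0.07975, 0.79755 (working shown to 5 dp, full precision carried).
D = 0.04908² + 0.07362² + 0.07975² + 0.79755² = 0.00241 + 0.00542 + 0.00636 + 0.63608 = 0.65027.
So 1/D = 1.5378, i.e. 1.54 to 2 decimal places.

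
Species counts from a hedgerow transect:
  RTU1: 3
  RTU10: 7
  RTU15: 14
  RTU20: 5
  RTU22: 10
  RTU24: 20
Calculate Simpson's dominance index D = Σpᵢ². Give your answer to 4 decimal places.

0.2238

Total N = 3+7+14+5+10+20 = 59, so the proportions are 0.050847, 0.118644, 0.237288, 0.084746, 0.169492, 0.338983 (working shown to 6 dp, full precision carried).
D = 0.050847² + 0.118644² + 0.237288² + 0.084746² + 0.169492² + 0.338983² = 0.002585 + 0.014076 + 0.056306 + 0.007182 + 0.028727 + 0.114910 = 0.223786.
To 4 decimal places, D = 0.2238.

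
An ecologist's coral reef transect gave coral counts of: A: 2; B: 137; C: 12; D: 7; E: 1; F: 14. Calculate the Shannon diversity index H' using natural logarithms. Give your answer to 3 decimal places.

Total N = 2+137+12+7+1+14 = 173, so the proportions are 0.01156, 0.79191, 0.06936, 0.04046, 0.00578, 0.08092 (working shown to 5 dp, full precision carried).
Each pᵢ ln pᵢ term: 0.01156×(-4.46014)=-0.05156, 0.79191×(-0.23331)=-0.18476, 0.06936×(-2.66838)=-0.18509, 0.04046×(-3.20738)=-0.12978, 0.00578×(-5.15329)=-0.02979, 0.08092×(-2.51423)=-0.20346.
Sum = -0.78444, so H' = 0.784.

0.784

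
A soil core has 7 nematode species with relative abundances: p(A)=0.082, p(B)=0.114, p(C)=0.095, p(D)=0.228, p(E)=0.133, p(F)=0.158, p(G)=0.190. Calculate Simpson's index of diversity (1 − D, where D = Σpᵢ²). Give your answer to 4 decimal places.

D = 0.082² + 0.114² + 0.095² + 0.228² + 0.133² + 0.158² + 0.19² = 0.006724 + 0.012996 + 0.009025 + 0.051984 + 0.017689 + 0.024964 + 0.036100 = 0.159482 (working shown to 6 dp, full precision carried).
So 1 − D = 0.840518, i.e. 0.8405 to 4 decimal places.

0.8405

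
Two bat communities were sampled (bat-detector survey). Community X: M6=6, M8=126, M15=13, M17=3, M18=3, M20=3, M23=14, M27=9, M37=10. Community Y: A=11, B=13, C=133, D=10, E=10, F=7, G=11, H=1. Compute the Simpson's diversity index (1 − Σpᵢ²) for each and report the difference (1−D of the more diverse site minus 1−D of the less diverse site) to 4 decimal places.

0.0062

Community X: N=187, proportions 0.032086, 0.673797, 0.069519, 0.016043, 0.016043, 0.016043, 0.074866, 0.048128, 0.053476, giving 1−D = 0.528582 (working shown to 6 dp, full precision carried).
Community Y: N=196, proportions 0.056122, 0.066327, 0.678571, 0.05102, 0.05102, 0.035714, 0.056122, 0.005102, giving 1−D = 0.522334.
Difference = |0.528582 − 0.522334| = 0.006248, i.e. 0.0062 to 4 decimal places.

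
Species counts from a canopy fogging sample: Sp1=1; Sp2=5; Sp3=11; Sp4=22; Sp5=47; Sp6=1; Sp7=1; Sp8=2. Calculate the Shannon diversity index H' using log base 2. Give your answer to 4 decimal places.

Total N = 1+5+11+22+47+1+1+2 = 90, so the proportions are 0.011111, 0.055556, 0.122222, 0.244444, 0.522222, 0.011111, 0.011111, 0.022222 (working shown to 6 dp, full precision carried).
Each pᵢ log₂ pᵢ term: 0.011111×(-6.491853)=-0.072132, 0.055556×(-4.169925)=-0.231663, 0.122222×(-3.032421)=-0.370629, 0.244444×(-2.032421)=-0.496814, 0.522222×(-0.937264)=-0.489460, 0.011111×(-6.491853)=-0.072132, 0.011111×(-6.491853)=-0.072132, 0.022222×(-5.491853)=-0.122041.
Sum = -1.927002, so H' = 1.9270.

1.9270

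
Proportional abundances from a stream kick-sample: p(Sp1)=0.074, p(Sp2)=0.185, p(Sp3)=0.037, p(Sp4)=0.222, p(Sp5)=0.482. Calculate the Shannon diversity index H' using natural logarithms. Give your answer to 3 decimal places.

1.313

Each pᵢ ln pᵢ term (working shown to 5 dp, full precision carried): 0.074×(-2.60369)=-0.19267, 0.185×(-1.68740)=-0.31217, 0.037×(-3.29684)=-0.12198, 0.222×(-1.50508)=-0.33413, 0.482×(-0.72981)=-0.35177.
Sum = -1.31272, so H' = 1.313.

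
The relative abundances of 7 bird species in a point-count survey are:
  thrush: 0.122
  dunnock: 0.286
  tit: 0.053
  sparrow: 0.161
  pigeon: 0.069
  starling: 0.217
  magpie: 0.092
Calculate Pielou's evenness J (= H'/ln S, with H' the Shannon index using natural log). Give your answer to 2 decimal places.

H' = −Σ pᵢ ln pᵢ = −((-0.25666) + (-0.35800) + (-0.15569) + (-0.29404) + (-0.18448) + (-0.33155) + (-0.21951)) = 1.79992 (working shown to 5 dp, full precision carried).
With S = 7 species, ln S = 1.94591, so J = 1.79992/1.94591 = 0.92498, i.e. 0.92 to 2 decimal places.

0.92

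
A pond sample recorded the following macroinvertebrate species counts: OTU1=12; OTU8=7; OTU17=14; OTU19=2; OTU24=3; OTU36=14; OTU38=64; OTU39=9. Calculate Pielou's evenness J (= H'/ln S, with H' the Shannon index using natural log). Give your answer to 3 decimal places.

Total N = 12+7+14+2+3+14+64+9 = 125, so the proportions are 0.096, 0.056, 0.112, 0.016, 0.024, 0.112, 0.512, 0.072 (working shown to 5 dp, full precision carried).
H' = −Σ pᵢ ln pᵢ = −((-0.22497) + (-0.16141) + (-0.24520) + (-0.06616) + (-0.08951) + (-0.24520) + (-0.34275) + (-0.18944)) = 1.56464.
With S = 8 species, ln S = 2.07944, so J = 1.56464/2.07944 = 0.75243, i.e. 0.752 to 3 decimal places.

0.752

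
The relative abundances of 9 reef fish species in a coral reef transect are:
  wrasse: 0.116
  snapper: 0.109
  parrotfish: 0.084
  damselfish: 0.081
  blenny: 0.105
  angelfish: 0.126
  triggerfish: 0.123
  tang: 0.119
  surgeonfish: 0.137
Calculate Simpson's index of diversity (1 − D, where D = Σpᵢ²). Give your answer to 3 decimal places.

0.886

D = 0.116² + 0.109² + 0.084² + 0.081² + 0.105² + 0.126² + 0.123² + 0.119² + 0.137² = 0.01346 + 0.01188 + 0.00706 + 0.00656 + 0.01102 + 0.01588 + 0.01513 + 0.01416 + 0.01877 = 0.11391 (working shown to 5 dp, full precision carried).
So 1 − D = 0.88609, i.e. 0.886 to 3 decimal places.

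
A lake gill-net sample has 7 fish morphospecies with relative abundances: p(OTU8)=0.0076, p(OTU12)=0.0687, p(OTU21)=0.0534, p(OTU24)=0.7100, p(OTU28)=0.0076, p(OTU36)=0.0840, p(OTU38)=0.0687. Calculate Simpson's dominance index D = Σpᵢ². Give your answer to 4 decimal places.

0.5236

D = 0.0076² + 0.0687² + 0.0534² + 0.71² + 0.0076² + 0.084² + 0.0687² = 0.000058 + 0.004720 + 0.002852 + 0.504100 + 0.000058 + 0.007056 + 0.004720 = 0.523562 (working shown to 6 dp, full precision carried).
To 4 decimal places, D = 0.5236.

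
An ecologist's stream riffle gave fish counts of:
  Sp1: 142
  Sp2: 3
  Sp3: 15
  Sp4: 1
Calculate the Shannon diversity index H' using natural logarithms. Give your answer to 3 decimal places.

0.438

Total N = 142+3+15+1 = 161, so the proportions are 0.88199, 0.01863, 0.09317, 0.00621 (working shown to 5 dp, full precision carried).
Each pᵢ ln pᵢ term: 0.88199×(-0.12558)=-0.11076, 0.01863×(-3.98279)=-0.07421, 0.09317×(-2.37335)=-0.22112, 0.00621×(-5.08140)=-0.03156.
Sum = -0.43765, so H' = 0.438.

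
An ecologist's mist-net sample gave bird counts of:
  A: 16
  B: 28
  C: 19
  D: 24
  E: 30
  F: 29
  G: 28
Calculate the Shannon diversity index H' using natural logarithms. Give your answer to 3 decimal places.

Total N = 16+28+19+24+30+29+28 = 174, so the proportions are 0.09195, 0.16092, 0.1092, 0.13793, 0.17241, 0.16667, 0.16092 (working shown to 5 dp, full precision carried).
Each pᵢ ln pᵢ term: 0.09195×(-2.38647)=-0.21945, 0.16092×(-1.82685)=-0.29398, 0.1092×(-2.21462)=-0.24183, 0.13793×(-1.98100)=-0.27324, 0.17241×(-1.75786)=-0.30308, 0.16667×(-1.79176)=-0.29863, 0.16092×(-1.82685)=-0.29398.
Sum = -1.92417, so H' = 1.924.

1.924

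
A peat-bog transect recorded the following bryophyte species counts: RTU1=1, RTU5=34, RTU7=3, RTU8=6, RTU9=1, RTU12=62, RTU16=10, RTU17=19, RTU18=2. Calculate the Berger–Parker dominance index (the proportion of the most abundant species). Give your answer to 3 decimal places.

Total N = 1+34+3+6+1+62+10+19+2 = 138, so the proportions are 0.00725, 0.24638, 0.02174, 0.04348, 0.00725, 0.44928, 0.07246, 0.13768, 0.01449 (working shown to 5 dp, full precision carried).
The largest proportion is 0.44928, i.e. d = 0.449 to 3 decimal places.

0.449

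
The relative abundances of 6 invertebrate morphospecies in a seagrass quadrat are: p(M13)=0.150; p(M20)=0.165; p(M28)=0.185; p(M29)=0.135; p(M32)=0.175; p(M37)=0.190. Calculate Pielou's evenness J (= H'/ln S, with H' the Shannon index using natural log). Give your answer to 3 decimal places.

H' = −Σ pᵢ ln pᵢ = −((-0.28457) + (-0.29730) + (-0.31217) + (-0.27033) + (-0.30502) + (-0.31554)) = 1.78493 (working shown to 5 dp, full precision carried).
With S = 6 species, ln S = 1.79176, so J = 1.78493/1.79176 = 0.99619, i.e. 0.996 to 3 decimal places.

0.996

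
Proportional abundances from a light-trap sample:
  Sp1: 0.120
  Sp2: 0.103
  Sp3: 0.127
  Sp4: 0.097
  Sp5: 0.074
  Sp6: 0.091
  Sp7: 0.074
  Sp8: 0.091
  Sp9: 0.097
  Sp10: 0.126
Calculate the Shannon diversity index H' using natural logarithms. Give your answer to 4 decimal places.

2.2858

Each pᵢ ln pᵢ term (working shown to 6 dp, full precision carried): 0.12×(-2.120264)=-0.254432, 0.103×(-2.273026)=-0.234122, 0.127×(-2.063568)=-0.262073, 0.097×(-2.333044)=-0.226305, 0.074×(-2.603690)=-0.192673, 0.091×(-2.396896)=-0.218118, 0.074×(-2.603690)=-0.192673, 0.091×(-2.396896)=-0.218118, 0.097×(-2.333044)=-0.226305, 0.126×(-2.071473)=-0.261006.
Sum = -2.285824, so H' = 2.2858.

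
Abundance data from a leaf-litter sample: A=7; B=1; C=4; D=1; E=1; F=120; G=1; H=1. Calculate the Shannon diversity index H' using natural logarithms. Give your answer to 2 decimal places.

Total N = 7+1+4+1+1+120+1+1 = 136, so the proportions are 0.0515, 0.0074, 0.0294, 0.0074, 0.0074, 0.8824, 0.0074, 0.0074 (working shown to 4 dp, full precision carried).
Each pᵢ ln pᵢ term: 0.0515×(-2.9667)=-0.1527, 0.0074×(-4.9127)=-0.0361, 0.0294×(-3.5264)=-0.1037, 0.0074×(-4.9127)=-0.0361, 0.0074×(-4.9127)=-0.0361, 0.8824×(-0.1252)=-0.1104, 0.0074×(-4.9127)=-0.0361, 0.0074×(-4.9127)=-0.0361.
Sum = -0.5475, so H' = 0.55.

0.55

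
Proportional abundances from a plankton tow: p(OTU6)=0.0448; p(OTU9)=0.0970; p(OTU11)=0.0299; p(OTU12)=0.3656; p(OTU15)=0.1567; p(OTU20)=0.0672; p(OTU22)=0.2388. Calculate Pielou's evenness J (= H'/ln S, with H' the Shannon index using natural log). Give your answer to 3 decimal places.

H' = −Σ pᵢ ln pᵢ = −((-0.13913) + (-0.22631) + (-0.10495) + (-0.36787) + (-0.29043) + (-0.18145) + (-0.34199)) = 1.65212 (working shown to 5 dp, full precision carried).
With S = 7 species, ln S = 1.94591, so J = 1.65212/1.94591 = 0.84902, i.e. 0.849 to 3 decimal places.

0.849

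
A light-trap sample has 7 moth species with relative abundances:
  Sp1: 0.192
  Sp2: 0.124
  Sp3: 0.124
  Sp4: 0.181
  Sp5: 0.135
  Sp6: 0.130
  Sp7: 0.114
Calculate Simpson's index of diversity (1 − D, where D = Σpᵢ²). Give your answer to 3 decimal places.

0.852

D = 0.192² + 0.124² + 0.124² + 0.181² + 0.135² + 0.13² + 0.114² = 0.036864 + 0.015376 + 0.015376 + 0.032761 + 0.018225 + 0.016900 + 0.012996 = 0.148498 (working shown to 6 dp, full precision carried).
So 1 − D = 0.851502, i.e. 0.852 to 3 decimal places.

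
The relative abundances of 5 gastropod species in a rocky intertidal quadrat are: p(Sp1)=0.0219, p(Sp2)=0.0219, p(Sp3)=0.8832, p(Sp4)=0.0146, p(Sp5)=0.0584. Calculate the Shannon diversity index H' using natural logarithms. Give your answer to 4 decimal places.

Each pᵢ ln pᵢ term (working shown to 6 dp, full precision carried): 0.0219×(-3.821269)=-0.083686, 0.0219×(-3.821269)=-0.083686, 0.8832×(-0.124204)=-0.109697, 0.0146×(-4.226734)=-0.061710, 0.0584×(-2.840439)=-0.165882.
Sum = -0.504660, so H' = 0.5047.

0.5047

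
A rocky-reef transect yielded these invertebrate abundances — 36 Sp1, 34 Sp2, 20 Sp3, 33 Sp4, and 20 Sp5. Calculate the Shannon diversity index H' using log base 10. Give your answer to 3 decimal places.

Total N = 36+34+20+33+20 = 143, so the proportions are 0.25175, 0.23776, 0.13986, 0.23077, 0.13986 (working shown to 5 dp, full precision carried).
Each pᵢ log₁₀ pᵢ term: 0.25175×(-0.59903)=-0.15081, 0.23776×(-0.62386)=-0.14833, 0.13986×(-0.85431)=-0.11948, 0.23077×(-0.63682)=-0.14696, 0.13986×(-0.85431)=-0.11948.
Sum = -0.68506, so H' = 0.685.

0.685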